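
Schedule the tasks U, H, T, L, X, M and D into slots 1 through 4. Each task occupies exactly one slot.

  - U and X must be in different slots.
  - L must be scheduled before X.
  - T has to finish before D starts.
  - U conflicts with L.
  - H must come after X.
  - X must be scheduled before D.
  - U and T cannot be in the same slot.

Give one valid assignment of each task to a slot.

H -> 3; T -> 1; D -> 3; L -> 1; M -> 1; U -> 3; X -> 2

Checking: L(1) before X(2); T(1) before D(3); X(2) before D(3); X(2) before H(3); U(3) != L(1); U(3) != T(1); U(3) != X(2).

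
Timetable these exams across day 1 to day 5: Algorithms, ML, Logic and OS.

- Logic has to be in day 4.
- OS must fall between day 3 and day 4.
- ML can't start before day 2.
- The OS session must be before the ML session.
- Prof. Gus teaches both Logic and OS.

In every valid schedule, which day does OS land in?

day 3

OS's window is day 3–day 4.
Logic is fixed at day 4, and OS can't share a day with Logic.
So OS must be day 3.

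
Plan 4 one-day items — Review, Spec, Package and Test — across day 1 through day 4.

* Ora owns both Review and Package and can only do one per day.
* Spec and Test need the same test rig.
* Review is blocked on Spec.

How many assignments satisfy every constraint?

Splitting on Review: it can be day 2 (9), day 3 (18), day 4 (27). Listing each branch's schedules as (Spec, Package, Test) by day number:
Review=day 2: (1,1,2) (1,1,3) (1,1,4) (1,3,2) (1,3,3) (1,3,4) (1,4,2) (1,4,3) (1,4,4) — 9.
Review=day 3: (1,1,2) (1,1,3) (1,1,4) (1,2,2) (1,2,3) (1,2,4) (1,4,2) (1,4,3) (1,4,4) (2,1,1) (2,1,3) (2,1,4) (2,2,1) (2,2,3) (2,2,4) (2,4,1) (2,4,3) (2,4,4) — 18.
Review=day 4: (1,1,2) (1,1,3) (1,1,4) (1,2,2) (1,2,3) (1,2,4) (1,3,2) (1,3,3) (1,3,4) (2,1,1) (2,1,3) (2,1,4) (2,2,1) (2,2,3) (2,2,4) (2,3,1) (2,3,3) (2,3,4) (3,1,1) (3,1,2) (3,1,4) (3,2,1) (3,2,2) (3,2,4) (3,3,1) (3,3,2) (3,3,4) — 27.
Summing: 9 + 18 + 27 = 54.

54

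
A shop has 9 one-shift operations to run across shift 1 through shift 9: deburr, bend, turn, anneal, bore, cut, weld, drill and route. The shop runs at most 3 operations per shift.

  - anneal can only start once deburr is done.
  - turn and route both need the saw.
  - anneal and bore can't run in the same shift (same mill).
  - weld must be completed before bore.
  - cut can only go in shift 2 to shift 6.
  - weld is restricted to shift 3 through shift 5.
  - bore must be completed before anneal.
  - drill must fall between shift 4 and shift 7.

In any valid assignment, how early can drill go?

Drill is available from shift 4; drill's own window allows nothing later than shift 7.
drill at shift 4 is achievable: anneal in shift 5, drill in shift 4, cut in shift 2, weld in shift 3, bore in shift 4, turn in shift 1, bend in shift 1, deburr in shift 1, route in shift 2.

shift 4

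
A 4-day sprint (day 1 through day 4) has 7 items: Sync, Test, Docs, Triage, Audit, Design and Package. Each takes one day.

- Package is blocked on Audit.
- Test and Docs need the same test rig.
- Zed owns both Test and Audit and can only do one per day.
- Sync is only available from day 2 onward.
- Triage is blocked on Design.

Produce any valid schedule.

Audit=day 1, Docs=day 1, Design=day 1, Triage=day 2, Test=day 2, Package=day 2, Sync=day 2

Checking: Audit(day 1) before Package(day 2); Design(day 1) before Triage(day 2); Test(day 2) != Audit(day 1); Test(day 2) != Docs(day 1); Sync=day 2 in [day 2,day 4].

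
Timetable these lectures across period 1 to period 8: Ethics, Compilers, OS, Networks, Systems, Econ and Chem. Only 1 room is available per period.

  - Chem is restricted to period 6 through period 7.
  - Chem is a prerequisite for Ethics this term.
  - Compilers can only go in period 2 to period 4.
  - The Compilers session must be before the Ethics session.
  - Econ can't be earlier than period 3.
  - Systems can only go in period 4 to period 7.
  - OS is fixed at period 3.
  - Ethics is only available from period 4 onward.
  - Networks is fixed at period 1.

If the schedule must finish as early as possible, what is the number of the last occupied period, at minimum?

period 7

The precedence chain requires at least 2 distinct periods.
With at most 1 per period and 7 lectures, at least 7 periods are needed.
Propagating the time windows through the other constraints, Ethics can't land before period 7, so the schedule must run through at least period 7.
7 works (last occupied period: period 7): for example Ethics in period 7; OS in period 3; Econ in period 5; Systems in period 4; Chem in period 6; Networks in period 1; Compilers in period 2.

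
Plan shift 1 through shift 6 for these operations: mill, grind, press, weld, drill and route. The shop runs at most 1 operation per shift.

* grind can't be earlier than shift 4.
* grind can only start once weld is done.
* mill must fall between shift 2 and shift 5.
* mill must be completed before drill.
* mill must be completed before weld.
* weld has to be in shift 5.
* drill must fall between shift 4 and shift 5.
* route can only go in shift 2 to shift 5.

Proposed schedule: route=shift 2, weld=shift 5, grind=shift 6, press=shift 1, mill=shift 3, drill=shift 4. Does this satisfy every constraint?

The shop runs at most 1 operation per shift — holds.
weld has to be in shift 5 — holds.
mill must be completed before weld — holds.
grind can only start once weld is done — holds.
grind can't be earlier than shift 4 — holds.
mill must be completed before drill — holds.
route can only go in shift 2 to shift 5 — holds.
drill must fall between shift 4 and shift 5 — holds.
mill must fall between shift 2 and shift 5 — holds.

Yes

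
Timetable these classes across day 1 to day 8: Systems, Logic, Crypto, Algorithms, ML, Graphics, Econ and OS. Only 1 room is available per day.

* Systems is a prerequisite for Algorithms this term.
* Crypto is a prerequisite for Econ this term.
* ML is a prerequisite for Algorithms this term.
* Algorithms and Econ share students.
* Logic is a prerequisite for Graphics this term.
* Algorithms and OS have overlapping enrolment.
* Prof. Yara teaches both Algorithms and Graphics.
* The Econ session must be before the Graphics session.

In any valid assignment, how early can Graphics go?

Precedence pushes Graphics to at least day 3.
Graphics at day 4 is achievable: Systems in day 5; Graphics in day 4; Logic in day 3; Econ in day 2; Crypto in day 1; OS in day 8; ML in day 6; Algorithms in day 7.
Nothing earlier works — the conflict and capacity constraints rule out every day before day 4.

day 4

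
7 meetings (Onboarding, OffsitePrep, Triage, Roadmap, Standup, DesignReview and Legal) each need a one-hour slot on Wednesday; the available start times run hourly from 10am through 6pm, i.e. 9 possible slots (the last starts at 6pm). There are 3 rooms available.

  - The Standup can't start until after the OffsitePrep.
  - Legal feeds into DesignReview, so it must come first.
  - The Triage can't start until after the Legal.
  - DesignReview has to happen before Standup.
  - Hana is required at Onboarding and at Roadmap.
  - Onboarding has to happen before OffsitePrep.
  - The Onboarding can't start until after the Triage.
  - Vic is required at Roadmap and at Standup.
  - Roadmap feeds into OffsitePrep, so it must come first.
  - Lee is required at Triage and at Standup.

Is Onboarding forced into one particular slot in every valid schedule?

Onboarding can be 12pm (e.g. Roadmap=10am, OffsitePrep=1pm, Legal=10am, Standup=2pm, Onboarding=12pm, DesignReview=11am, Triage=11am) or 1pm (e.g. Legal -> 10am, Onboarding -> 1pm, Standup -> 3pm, Triage -> 11am, Roadmap -> 10am, OffsitePrep -> 2pm, DesignReview -> 11am).

No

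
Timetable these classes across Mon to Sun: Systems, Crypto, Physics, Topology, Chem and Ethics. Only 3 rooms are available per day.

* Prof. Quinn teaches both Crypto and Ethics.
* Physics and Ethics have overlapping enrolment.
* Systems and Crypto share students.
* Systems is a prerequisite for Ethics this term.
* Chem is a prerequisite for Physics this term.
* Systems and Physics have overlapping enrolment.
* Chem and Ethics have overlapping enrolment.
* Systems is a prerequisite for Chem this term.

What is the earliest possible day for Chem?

Tue

Precedence pushes Chem to at least Tue; downstream work caps Chem at Sat.
Chem at Tue is achievable: Physics in Wed; Chem in Tue; Ethics in Thu; Crypto in Tue; Topology in Mon; Systems in Mon.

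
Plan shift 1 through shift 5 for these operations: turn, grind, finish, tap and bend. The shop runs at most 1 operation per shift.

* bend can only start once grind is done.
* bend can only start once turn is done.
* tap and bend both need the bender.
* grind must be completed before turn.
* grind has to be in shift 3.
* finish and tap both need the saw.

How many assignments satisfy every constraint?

Enumerating: finish -> shift 1, bend -> shift 5, tap -> shift 2, turn -> shift 4, grind -> shift 3 | tap in shift 1, finish in shift 2, bend in shift 5, grind in shift 3, turn in shift 4.

2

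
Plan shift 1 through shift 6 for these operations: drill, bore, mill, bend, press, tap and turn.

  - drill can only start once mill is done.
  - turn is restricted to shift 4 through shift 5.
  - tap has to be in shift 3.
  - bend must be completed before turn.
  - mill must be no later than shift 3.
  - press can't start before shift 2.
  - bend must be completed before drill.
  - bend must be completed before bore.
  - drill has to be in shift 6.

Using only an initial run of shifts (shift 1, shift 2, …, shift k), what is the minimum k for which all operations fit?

The precedence chain requires at least 2 distinct shifts.
drill can't be placed before shift 6, so the schedule must run through at least shift 6.
6 works (last occupied shift: shift 6): for example tap in shift 3; mill in shift 1; bore in shift 2; turn in shift 4; drill in shift 6; press in shift 2; bend in shift 1.

6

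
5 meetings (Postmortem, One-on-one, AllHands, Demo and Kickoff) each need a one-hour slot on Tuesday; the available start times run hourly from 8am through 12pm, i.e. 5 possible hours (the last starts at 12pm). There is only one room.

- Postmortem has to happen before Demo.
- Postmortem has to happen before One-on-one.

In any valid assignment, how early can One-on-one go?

Precedence pushes One-on-one to at least 9am.
One-on-one at 9am is achievable: Postmortem in 8am, Kickoff in 12pm, AllHands in 11am, One-on-one in 9am, Demo in 10am.

9am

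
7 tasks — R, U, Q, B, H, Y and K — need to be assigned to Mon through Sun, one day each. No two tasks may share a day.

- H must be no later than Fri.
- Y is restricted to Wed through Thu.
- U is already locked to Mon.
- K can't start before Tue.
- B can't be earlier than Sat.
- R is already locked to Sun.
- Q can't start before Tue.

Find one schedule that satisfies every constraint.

B=Sat; K=Fri; H=Tue; U=Mon; R=Sun; Y=Wed; Q=Thu

Checking: U=Mon in [Mon,Mon]; R=Sun in [Sun,Sun]; B=Sat in [Sat,Sun]; Y=Wed in [Wed,Thu]; K=Fri in [Tue,Sun]; H=Tue in [Mon,Fri]; Q=Thu in [Tue,Sun]; max 1 per day (cap 1).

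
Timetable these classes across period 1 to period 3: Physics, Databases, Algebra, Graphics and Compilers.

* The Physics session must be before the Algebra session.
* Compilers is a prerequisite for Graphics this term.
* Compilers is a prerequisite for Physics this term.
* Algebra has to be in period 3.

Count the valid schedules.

Splitting on Databases: it can be period 1 (2), period 2 (2), period 3 (2). Listing each branch's schedules as (Physics, Algebra, Graphics, Compilers) by period number:
Databases=period 1: (2,3,2,1) (2,3,3,1) — 2.
Databases=period 2: (2,3,2,1) (2,3,3,1) — 2.
Databases=period 3: (2,3,2,1) (2,3,3,1) — 2.
Summing: 2 + 2 + 2 = 6.

6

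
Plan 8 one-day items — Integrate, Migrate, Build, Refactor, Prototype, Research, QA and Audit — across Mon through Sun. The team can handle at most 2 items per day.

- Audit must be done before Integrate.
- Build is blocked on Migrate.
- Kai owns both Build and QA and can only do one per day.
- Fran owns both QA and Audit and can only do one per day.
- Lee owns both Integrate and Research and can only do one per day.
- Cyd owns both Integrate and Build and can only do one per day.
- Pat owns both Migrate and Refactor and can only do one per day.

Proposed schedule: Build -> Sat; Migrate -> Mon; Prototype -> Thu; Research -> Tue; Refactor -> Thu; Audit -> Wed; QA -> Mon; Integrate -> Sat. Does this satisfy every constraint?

Build is blocked on Migrate — holds.
Cyd owns both Integrate and Build and can only do one per day — violated.
Lee owns both Integrate and Research and can only do one per day — holds.
Kai owns both Build and QA and can only do one per day — holds.
Audit must be done before Integrate — holds.
Fran owns both QA and Audit and can only do one per day — holds.
Pat owns both Migrate and Refactor and can only do one per day — holds.
The team can handle at most 2 items per day — holds.

No — it violates: Cyd owns both Integrate and Build and can only do one per day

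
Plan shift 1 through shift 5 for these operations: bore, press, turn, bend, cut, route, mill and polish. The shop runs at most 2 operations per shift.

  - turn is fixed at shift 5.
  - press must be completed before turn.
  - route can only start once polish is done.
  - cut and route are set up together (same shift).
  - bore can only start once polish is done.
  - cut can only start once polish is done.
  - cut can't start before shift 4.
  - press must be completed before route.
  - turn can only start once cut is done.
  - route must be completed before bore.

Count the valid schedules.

54

Splitting on press: it can be shift 1 (18), shift 2 (18), shift 3 (18). Listing each branch's schedules as (bore, turn, bend, cut, route, mill, polish) by shift number:
press=shift 1: (5,5,1,4,4,2,2) (5,5,1,4,4,2,3) (5,5,1,4,4,3,2) (5,5,1,4,4,3,3) (5,5,2,4,4,1,2) (5,5,2,4,4,1,3) (5,5,2,4,4,2,1) (5,5,2,4,4,2,3) (5,5,2,4,4,3,1) (5,5,2,4,4,3,2) (5,5,2,4,4,3,3) (5,5,3,4,4,1,2) (5,5,3,4,4,1,3) (5,5,3,4,4,2,1) (5,5,3,4,4,2,2) (5,5,3,4,4,2,3) (5,5,3,4,4,3,1) (5,5,3,4,4,3,2) — 18.
press=shift 2: (5,5,1,4,4,1,2) (5,5,1,4,4,1,3) (5,5,1,4,4,2,1) (5,5,1,4,4,2,3) (5,5,1,4,4,3,1) (5,5,1,4,4,3,2) (5,5,1,4,4,3,3) (5,5,2,4,4,1,1) (5,5,2,4,4,1,3) (5,5,2,4,4,3,1) (5,5,2,4,4,3,3) (5,5,3,4,4,1,1) (5,5,3,4,4,1,2) (5,5,3,4,4,1,3) (5,5,3,4,4,2,1) (5,5,3,4,4,2,3) (5,5,3,4,4,3,1) (5,5,3,4,4,3,2) — 18.
press=shift 3: (5,5,1,4,4,1,2) (5,5,1,4,4,1,3) (5,5,1,4,4,2,1) (5,5,1,4,4,2,2) (5,5,1,4,4,2,3) (5,5,1,4,4,3,1) (5,5,1,4,4,3,2) (5,5,2,4,4,1,1) (5,5,2,4,4,1,2) (5,5,2,4,4,1,3) (5,5,2,4,4,2,1) (5,5,2,4,4,2,3) (5,5,2,4,4,3,1) (5,5,2,4,4,3,2) (5,5,3,4,4,1,1) (5,5,3,4,4,1,2) (5,5,3,4,4,2,1) (5,5,3,4,4,2,2) — 18.
Summing: 18 + 18 + 18 = 54.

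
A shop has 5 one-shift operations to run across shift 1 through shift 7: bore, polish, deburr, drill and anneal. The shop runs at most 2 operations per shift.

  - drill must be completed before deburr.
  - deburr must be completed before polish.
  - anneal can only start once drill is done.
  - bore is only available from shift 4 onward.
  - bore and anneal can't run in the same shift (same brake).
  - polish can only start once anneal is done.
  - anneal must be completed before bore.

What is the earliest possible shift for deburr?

Precedence pushes deburr to at least shift 2; downstream work caps deburr at shift 6.
deburr at shift 2 is achievable: anneal -> shift 2; drill -> shift 1; deburr -> shift 2; bore -> shift 4; polish -> shift 3.

shift 2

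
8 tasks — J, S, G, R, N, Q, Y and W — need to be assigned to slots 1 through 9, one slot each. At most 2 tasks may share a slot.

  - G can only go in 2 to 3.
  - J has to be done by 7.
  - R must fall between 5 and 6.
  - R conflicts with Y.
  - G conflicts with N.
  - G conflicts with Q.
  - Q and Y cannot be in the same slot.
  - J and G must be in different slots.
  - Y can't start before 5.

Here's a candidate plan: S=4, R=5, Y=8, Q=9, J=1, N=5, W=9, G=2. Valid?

At most 2 tasks may share a slot — holds.
R must fall between 5 and 6 — holds.
Y can't start before 5 — holds.
Q and Y cannot be in the same slot — holds.
J has to be done by 7 — holds.
J and G must be in different slots — holds.
G conflicts with Q — holds.
G can only go in 2 to 3 — holds.
G conflicts with N — holds.
R conflicts with Y — holds.

Yes, all constraints hold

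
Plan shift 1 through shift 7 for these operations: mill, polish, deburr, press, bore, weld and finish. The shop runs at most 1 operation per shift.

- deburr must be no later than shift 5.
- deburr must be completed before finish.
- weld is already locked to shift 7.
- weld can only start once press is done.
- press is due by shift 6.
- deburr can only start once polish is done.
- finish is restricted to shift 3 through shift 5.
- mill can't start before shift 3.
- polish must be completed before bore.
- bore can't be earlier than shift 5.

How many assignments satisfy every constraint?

Splitting on mill: it can be shift 3 (5), shift 4 (5), shift 5 (4), shift 6 (4). Listing each branch's schedules as (polish, deburr, press, bore, weld, finish) by shift number:
mill=shift 3: (1,2,4,6,7,5) (1,2,5,6,7,4) (1,2,6,5,7,4) (1,4,2,6,7,5) (2,4,1,6,7,5) — 5.
mill=shift 4: (1,2,3,6,7,5) (1,2,5,6,7,3) (1,2,6,5,7,3) (1,3,2,6,7,5) (2,3,1,6,7,5) — 5.
mill=shift 5: (1,2,3,6,7,4) (1,2,4,6,7,3) (1,3,2,6,7,4) (2,3,1,6,7,4) — 4.
mill=shift 6: (1,2,3,5,7,4) (1,2,4,5,7,3) (1,3,2,5,7,4) (2,3,1,5,7,4) — 4.
Summing: 5 + 5 + 4 + 4 = 18.

18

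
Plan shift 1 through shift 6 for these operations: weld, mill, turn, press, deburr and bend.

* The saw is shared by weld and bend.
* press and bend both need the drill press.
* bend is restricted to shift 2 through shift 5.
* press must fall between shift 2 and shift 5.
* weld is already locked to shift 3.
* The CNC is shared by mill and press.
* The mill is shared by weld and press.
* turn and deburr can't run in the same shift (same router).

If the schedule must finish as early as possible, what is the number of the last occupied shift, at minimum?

weld can't be placed before shift 3, so the schedule must run through at least shift 3.
Could 3 shifts be enough, i.e. nothing placed later than shift 3? No: weld's window within 3 shifts is {shift 3}; press's window within 3 shifts is {shift 2, shift 3}; bend's window within 3 shifts is {shift 2, shift 3}; bend can't share with weld (shift 3) → {shift 2}; press can't share with bend (shift 2) → {shift 3}; press can't share with weld (shift 3) → nothing is left.
So 3 shifts is not enough.
4 works (last occupied shift: shift 4): for example turn in shift 1, mill in shift 1, weld in shift 3, bend in shift 4, press in shift 2, deburr in shift 2.

4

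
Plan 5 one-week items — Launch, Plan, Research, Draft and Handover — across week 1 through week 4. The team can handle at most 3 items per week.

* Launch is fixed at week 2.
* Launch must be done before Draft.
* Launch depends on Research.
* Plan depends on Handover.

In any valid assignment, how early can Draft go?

week 3

Precedence pushes Draft to at least week 3.
Draft at week 3 is achievable: Plan -> week 2; Research -> week 1; Launch -> week 2; Handover -> week 1; Draft -> week 3.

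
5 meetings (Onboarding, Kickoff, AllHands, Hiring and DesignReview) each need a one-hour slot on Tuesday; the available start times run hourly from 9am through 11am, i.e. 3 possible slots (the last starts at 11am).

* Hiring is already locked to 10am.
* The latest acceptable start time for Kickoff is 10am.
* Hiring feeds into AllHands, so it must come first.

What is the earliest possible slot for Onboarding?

Onboarding at 9am is achievable: AllHands -> 11am, Hiring -> 10am, DesignReview -> 9am, Kickoff -> 9am, Onboarding -> 9am.

9am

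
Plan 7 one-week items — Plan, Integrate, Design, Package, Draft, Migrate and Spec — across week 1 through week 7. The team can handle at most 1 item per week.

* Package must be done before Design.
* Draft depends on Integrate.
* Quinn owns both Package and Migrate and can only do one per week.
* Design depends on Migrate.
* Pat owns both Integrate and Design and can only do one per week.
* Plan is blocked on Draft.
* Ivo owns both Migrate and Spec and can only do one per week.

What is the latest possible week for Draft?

Precedence pushes Draft to at least week 2; downstream work caps Draft at week 6.
Draft at week 6 is achievable: Package in week 1, Integrate in week 4, Draft in week 6, Migrate in week 2, Plan in week 7, Spec in week 5, Design in week 3.

week 6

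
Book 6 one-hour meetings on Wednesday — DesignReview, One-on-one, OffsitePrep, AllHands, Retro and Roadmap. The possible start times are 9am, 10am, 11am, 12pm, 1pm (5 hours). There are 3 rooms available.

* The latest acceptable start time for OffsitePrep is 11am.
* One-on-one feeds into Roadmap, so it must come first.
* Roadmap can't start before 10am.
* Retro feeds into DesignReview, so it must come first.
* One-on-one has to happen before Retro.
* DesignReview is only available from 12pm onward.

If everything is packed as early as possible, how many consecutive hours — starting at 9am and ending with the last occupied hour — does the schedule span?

The precedence chain requires at least 3 distinct hours.
With at most 3 per hour and 6 meetings, at least 2 hours are needed.
DesignReview can't be placed before 12pm — that is hour 4 counting from 9am — so the schedule must run through at least 4 hours.
4 works (last occupied hour: 12pm): for example DesignReview in 12pm, OffsitePrep in 9am, Retro in 10am, One-on-one in 9am, AllHands in 9am, Roadmap in 10am.

4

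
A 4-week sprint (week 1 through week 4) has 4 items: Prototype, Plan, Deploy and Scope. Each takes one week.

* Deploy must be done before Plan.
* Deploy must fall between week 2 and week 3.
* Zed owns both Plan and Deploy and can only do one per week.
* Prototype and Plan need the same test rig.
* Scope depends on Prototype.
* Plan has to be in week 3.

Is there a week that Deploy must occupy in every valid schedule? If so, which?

Deploy's window is week 2–week 3.
Plan is fixed at week 3, and Deploy can't share a week with Plan.
So Deploy must be week 2.

week 2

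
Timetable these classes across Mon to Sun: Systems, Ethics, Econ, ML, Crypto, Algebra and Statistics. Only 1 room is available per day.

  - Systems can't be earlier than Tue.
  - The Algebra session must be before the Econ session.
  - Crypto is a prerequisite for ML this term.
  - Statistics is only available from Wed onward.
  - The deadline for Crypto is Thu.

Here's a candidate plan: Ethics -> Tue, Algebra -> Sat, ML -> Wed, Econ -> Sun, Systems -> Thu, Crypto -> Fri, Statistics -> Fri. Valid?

The deadline for Crypto is Thu — violated.
Systems can't be earlier than Tue — holds.
Crypto is a prerequisite for ML this term — violated.
The Algebra session must be before the Econ session — holds.
Statistics is only available from Wed onward — holds.
Only 1 room is available per day — violated.

Invalid. The deadline for Crypto is Thu.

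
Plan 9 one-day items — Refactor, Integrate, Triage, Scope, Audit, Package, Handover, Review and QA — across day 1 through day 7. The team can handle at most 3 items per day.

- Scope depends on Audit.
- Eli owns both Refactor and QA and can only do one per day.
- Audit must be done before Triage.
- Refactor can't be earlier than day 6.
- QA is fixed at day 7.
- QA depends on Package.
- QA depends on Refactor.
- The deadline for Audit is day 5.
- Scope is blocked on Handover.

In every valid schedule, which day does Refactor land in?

day 6

Refactor's window is day 6–day 7.
QA is fixed at day 7, and Refactor can't share a day with QA.
So Refactor must be day 6.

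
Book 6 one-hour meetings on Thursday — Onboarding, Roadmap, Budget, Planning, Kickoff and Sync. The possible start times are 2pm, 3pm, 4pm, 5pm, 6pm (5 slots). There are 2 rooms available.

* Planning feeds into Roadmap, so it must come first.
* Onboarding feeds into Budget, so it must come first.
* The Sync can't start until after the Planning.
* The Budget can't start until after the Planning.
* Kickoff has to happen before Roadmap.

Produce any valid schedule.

Onboarding -> 3pm, Planning -> 2pm, Roadmap -> 3pm, Budget -> 4pm, Sync -> 4pm, Kickoff -> 2pm

Checking: Planning(2pm) before Sync(4pm); Planning(2pm) before Roadmap(3pm); Kickoff(2pm) before Roadmap(3pm); Planning(2pm) before Budget(4pm); Onboarding(3pm) before Budget(4pm); max 2 per slot (cap 2).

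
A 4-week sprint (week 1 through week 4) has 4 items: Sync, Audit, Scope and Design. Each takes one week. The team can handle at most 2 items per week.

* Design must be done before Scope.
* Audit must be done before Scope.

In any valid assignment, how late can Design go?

Downstream work caps Design at week 3.
Design at week 3 is achievable: Design -> week 3, Scope -> week 4, Sync -> week 1, Audit -> week 1.

week 3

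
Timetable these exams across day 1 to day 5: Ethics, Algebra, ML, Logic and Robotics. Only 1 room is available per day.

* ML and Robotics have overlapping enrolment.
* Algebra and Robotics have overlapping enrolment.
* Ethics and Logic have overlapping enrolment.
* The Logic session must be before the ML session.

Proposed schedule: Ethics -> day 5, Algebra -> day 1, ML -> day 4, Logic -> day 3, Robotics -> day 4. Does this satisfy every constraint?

The Logic session must be before the ML session — holds.
Ethics and Logic have overlapping enrolment — holds.
Only 1 room is available per day — violated.
ML and Robotics have overlapping enrolment — violated.
Algebra and Robotics have overlapping enrolment — holds.

Invalid. ML and Robotics have overlapping enrolment.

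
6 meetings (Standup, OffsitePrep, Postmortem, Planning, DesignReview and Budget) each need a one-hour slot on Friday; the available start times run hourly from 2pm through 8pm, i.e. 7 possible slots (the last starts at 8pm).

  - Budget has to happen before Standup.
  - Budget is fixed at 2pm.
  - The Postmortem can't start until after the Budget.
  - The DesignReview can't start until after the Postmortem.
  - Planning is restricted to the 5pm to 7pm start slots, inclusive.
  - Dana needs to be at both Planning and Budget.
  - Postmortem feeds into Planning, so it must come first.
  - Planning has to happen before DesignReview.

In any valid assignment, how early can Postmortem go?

3pm

Precedence pushes Postmortem to at least 3pm; downstream work caps Postmortem at 6pm.
Postmortem at 3pm is achievable: Postmortem -> 3pm; Budget -> 2pm; OffsitePrep -> 2pm; Planning -> 5pm; Standup -> 3pm; DesignReview -> 6pm.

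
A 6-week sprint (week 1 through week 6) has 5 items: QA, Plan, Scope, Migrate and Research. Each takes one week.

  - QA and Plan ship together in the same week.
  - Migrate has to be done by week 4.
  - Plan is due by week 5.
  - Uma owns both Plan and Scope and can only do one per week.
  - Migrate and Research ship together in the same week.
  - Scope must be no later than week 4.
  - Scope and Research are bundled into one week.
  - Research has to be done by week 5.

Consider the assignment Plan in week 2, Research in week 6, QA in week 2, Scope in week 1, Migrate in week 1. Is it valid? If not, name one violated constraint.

Scope and Research are bundled into one week — violated.
Research has to be done by week 5 — violated.
Plan is due by week 5 — holds.
Migrate has to be done by week 4 — holds.
Uma owns both Plan and Scope and can only do one per week — holds.
Migrate and Research ship together in the same week — violated.
QA and Plan ship together in the same week — holds.
Scope must be no later than week 4 — holds.

No. Research has to be done by week 5 is not satisfied.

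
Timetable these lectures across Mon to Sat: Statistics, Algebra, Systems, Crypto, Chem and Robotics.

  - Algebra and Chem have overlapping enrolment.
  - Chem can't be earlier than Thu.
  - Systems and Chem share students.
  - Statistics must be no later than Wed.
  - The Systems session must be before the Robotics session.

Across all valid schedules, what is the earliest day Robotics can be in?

Precedence pushes Robotics to at least Tue.
Robotics at Tue is achievable: Chem in Thu; Systems in Mon; Algebra in Mon; Robotics in Tue; Crypto in Mon; Statistics in Mon.

Tue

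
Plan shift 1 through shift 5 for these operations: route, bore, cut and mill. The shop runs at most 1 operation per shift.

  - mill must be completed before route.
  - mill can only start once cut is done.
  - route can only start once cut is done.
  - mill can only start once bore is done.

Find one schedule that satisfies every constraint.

cut in shift 1, mill in shift 3, bore in shift 2, route in shift 4

Checking: cut(shift 1) before mill(shift 3); cut(shift 1) before route(shift 4); bore(shift 2) before mill(shift 3); mill(shift 3) before route(shift 4); max 1 per shift (cap 1).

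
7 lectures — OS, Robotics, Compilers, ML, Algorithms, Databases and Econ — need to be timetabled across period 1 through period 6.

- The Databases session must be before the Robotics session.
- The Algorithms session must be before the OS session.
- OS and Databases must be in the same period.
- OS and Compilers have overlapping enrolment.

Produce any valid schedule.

Compilers=period 1, OS=period 2, Robotics=period 3, Algorithms=period 1, ML=period 1, Databases=period 2, Econ=period 1

Checking: Databases(period 2) before Robotics(period 3); Algorithms(period 1) before OS(period 2); OS(period 2) != Compilers(period 1); OS = Databases = period 2.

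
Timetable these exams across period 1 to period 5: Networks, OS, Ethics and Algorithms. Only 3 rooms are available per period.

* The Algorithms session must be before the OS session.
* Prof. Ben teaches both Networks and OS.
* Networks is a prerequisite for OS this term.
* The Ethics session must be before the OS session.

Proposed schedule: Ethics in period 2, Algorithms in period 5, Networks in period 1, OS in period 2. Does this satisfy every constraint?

No — it violates: The Algorithms session must be before the OS session

Networks is a prerequisite for OS this term — holds.
Only 3 rooms are available per period — holds.
Prof. Ben teaches both Networks and OS — holds.
The Ethics session must be before the OS session — violated.
The Algorithms session must be before the OS session — violated.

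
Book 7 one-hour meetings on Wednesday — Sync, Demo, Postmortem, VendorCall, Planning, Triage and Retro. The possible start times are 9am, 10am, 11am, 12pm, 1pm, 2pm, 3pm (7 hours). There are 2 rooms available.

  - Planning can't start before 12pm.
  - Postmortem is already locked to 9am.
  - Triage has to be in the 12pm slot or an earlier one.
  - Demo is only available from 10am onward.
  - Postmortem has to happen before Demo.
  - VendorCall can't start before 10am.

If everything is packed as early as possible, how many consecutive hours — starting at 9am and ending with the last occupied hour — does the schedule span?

4

The precedence chain requires at least 2 distinct hours.
With at most 2 per hour and 7 meetings, at least 4 hours are needed.
Planning can't be placed before 12pm — that is hour 4 counting from 9am — so the schedule must run through at least 4 hours.
4 works (last occupied hour: 12pm): for example Retro=11am, Triage=11am, Sync=9am, Demo=10am, Planning=12pm, VendorCall=10am, Postmortem=9am.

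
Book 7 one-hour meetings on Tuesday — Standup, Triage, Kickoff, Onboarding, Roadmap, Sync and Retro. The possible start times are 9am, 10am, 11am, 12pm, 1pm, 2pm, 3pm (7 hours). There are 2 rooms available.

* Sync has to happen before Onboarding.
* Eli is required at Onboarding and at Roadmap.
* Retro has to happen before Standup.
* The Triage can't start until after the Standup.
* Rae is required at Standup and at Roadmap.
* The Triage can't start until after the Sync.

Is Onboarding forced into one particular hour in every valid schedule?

No

Onboarding can be 10am (e.g. Kickoff -> 11am; Onboarding -> 10am; Sync -> 9am; Standup -> 10am; Triage -> 11am; Roadmap -> 12pm; Retro -> 9am) or 11am (e.g. Onboarding=11am, Roadmap=12pm, Triage=11am, Sync=9am, Retro=9am, Kickoff=10am, Standup=10am).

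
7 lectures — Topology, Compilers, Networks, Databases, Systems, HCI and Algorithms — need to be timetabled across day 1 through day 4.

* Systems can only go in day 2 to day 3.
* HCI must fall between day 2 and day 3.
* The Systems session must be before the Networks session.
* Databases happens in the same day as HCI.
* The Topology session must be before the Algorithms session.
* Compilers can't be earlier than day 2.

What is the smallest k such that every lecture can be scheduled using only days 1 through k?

The precedence chain requires at least 2 distinct days.
Propagating the time windows through the other constraints, Networks can't land before day 3, so the schedule must run through at least day 3.
3 works (last occupied day: day 3): for example Databases -> day 2; Systems -> day 2; Networks -> day 3; HCI -> day 2; Algorithms -> day 2; Compilers -> day 2; Topology -> day 1.

3 days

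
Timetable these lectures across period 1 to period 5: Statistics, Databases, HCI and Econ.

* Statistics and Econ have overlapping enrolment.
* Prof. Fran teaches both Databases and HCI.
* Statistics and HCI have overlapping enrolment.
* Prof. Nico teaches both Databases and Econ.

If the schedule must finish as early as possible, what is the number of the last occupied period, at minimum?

Could 1 period be enough, i.e. nothing placed later than period 1? No: HCI can't share with Databases (period 1) → nothing is left.
So 1 period is not enough.
2 works (last occupied period: period 2): for example HCI in period 2; Statistics in period 1; Econ in period 2; Databases in period 1.

2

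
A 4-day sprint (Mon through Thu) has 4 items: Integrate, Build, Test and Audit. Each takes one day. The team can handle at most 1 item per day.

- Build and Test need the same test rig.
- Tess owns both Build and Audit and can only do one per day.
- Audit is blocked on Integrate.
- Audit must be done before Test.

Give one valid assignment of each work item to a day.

Audit -> Tue, Build -> Thu, Integrate -> Mon, Test -> Wed

Checking: Audit(Tue) before Test(Wed); Integrate(Mon) before Audit(Tue); Build(Thu) != Audit(Tue); Build(Thu) != Test(Wed); max 1 per day (cap 1).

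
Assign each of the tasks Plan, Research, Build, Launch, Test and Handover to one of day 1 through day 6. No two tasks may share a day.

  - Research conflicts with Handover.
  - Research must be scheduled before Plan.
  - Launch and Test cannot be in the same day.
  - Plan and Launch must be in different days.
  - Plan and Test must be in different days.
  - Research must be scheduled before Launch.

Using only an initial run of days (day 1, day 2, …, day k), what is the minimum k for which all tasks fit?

The precedence chain requires at least 2 distinct days.
With at most 1 per day and 6 tasks, at least 6 days are needed.
6 works (last occupied day: day 6): for example Build=day 4, Research=day 1, Launch=day 3, Test=day 5, Plan=day 2, Handover=day 6.

6 days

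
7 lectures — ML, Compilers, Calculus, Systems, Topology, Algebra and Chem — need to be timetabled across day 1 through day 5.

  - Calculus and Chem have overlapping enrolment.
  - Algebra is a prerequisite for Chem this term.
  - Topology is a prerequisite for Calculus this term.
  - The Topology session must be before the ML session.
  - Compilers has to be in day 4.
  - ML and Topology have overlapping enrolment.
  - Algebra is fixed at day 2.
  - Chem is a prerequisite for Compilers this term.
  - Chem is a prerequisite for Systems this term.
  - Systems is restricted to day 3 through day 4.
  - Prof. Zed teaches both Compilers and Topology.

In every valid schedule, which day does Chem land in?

Algebra is fixed at day 2 and must come before Chem, so Chem is at least day 3.
Compilers is fixed at day 4 and must come after Chem, so Chem is at most day 3.
So Chem must be day 3.

day 3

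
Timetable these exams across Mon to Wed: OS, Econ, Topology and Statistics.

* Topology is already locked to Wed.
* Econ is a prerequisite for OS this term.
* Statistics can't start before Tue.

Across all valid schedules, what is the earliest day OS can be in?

Tue

Precedence pushes OS to at least Tue.
OS at Tue is achievable: Statistics -> Tue, OS -> Tue, Topology -> Wed, Econ -> Mon.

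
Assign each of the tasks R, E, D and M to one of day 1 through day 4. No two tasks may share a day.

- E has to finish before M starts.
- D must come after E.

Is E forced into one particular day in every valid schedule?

No

E can be day 1 (e.g. D in day 2, M in day 3, R in day 4, E in day 1) or day 2 (e.g. M in day 4; R in day 1; E in day 2; D in day 3).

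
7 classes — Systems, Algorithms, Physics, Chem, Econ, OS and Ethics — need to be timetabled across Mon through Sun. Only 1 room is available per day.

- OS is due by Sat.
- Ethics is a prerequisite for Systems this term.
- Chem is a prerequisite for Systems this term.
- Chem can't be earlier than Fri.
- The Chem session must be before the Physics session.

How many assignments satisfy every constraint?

48

Splitting on Systems: it can be Sat (24), Sun (24). Listing each branch's schedules as (Algorithms, Physics, Chem, Econ, OS, Ethics):
Systems=Sat: (Mon,Sun,Fri,Tue,Wed,Thu) (Mon,Sun,Fri,Tue,Thu,Wed) (Mon,Sun,Fri,Wed,Tue,Thu) (Mon,Sun,Fri,Wed,Thu,Tue) (Mon,Sun,Fri,Thu,Tue,Wed) (Mon,Sun,Fri,Thu,Wed,Tue) (Tue,Sun,Fri,Mon,Wed,Thu) (Tue,Sun,Fri,Mon,Thu,Wed) (Tue,Sun,Fri,Wed,Mon,Thu) (Tue,Sun,Fri,Wed,Thu,Mon) (Tue,Sun,Fri,Thu,Mon,Wed) (Tue,Sun,Fri,Thu,Wed,Mon) (Wed,Sun,Fri,Mon,Tue,Thu) (Wed,Sun,Fri,Mon,Thu,Tue) (Wed,Sun,Fri,Tue,Mon,Thu) (Wed,Sun,Fri,Tue,Thu,Mon) (Wed,Sun,Fri,Thu,Mon,Tue) (Wed,Sun,Fri,Thu,Tue,Mon) (Thu,Sun,Fri,Mon,Tue,Wed) (Thu,Sun,Fri,Mon,Wed,Tue) (Thu,Sun,Fri,Tue,Mon,Wed) (Thu,Sun,Fri,Tue,Wed,Mon) (Thu,Sun,Fri,Wed,Mon,Tue) (Thu,Sun,Fri,Wed,Tue,Mon) — 24.
Systems=Sun: (Mon,Sat,Fri,Tue,Wed,Thu) (Mon,Sat,Fri,Tue,Thu,Wed) (Mon,Sat,Fri,Wed,Tue,Thu) (Mon,Sat,Fri,Wed,Thu,Tue) (Mon,Sat,Fri,Thu,Tue,Wed) (Mon,Sat,Fri,Thu,Wed,Tue) (Tue,Sat,Fri,Mon,Wed,Thu) (Tue,Sat,Fri,Mon,Thu,Wed) (Tue,Sat,Fri,Wed,Mon,Thu) (Tue,Sat,Fri,Wed,Thu,Mon) (Tue,Sat,Fri,Thu,Mon,Wed) (Tue,Sat,Fri,Thu,Wed,Mon) (Wed,Sat,Fri,Mon,Tue,Thu) (Wed,Sat,Fri,Mon,Thu,Tue) (Wed,Sat,Fri,Tue,Mon,Thu) (Wed,Sat,Fri,Tue,Thu,Mon) (Wed,Sat,Fri,Thu,Mon,Tue) (Wed,Sat,Fri,Thu,Tue,Mon) (Thu,Sat,Fri,Mon,Tue,Wed) (Thu,Sat,Fri,Mon,Wed,Tue) (Thu,Sat,Fri,Tue,Mon,Wed) (Thu,Sat,Fri,Tue,Wed,Mon) (Thu,Sat,Fri,Wed,Mon,Tue) (Thu,Sat,Fri,Wed,Tue,Mon) — 24.
Summing: 24 + 24 = 48.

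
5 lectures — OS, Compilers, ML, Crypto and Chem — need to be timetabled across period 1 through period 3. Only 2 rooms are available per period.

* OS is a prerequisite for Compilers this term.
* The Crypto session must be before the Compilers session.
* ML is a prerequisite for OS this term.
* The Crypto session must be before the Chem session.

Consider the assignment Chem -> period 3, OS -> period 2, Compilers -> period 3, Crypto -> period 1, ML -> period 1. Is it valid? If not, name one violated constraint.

ML is a prerequisite for OS this term — holds.
The Crypto session must be before the Compilers session — holds.
The Crypto session must be before the Chem session — holds.
Only 2 rooms are available per period — holds.
OS is a prerequisite for Compilers this term — holds.

Yes, all constraints hold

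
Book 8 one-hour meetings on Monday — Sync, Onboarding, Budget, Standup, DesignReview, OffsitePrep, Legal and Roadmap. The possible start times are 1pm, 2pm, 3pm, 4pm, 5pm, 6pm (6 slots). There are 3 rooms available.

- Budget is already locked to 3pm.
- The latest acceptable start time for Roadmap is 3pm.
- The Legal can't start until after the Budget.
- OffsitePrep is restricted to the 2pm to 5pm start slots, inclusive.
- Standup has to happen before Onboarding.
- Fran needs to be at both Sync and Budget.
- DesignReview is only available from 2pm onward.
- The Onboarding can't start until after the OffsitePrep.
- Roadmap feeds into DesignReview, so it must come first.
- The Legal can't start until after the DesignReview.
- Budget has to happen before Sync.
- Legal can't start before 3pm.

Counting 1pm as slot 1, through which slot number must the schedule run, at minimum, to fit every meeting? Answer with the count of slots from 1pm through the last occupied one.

4

The precedence chain requires at least 3 distinct slots.
With at most 3 per slot and 8 meetings, at least 3 slots are needed.
Propagating the time windows through the other constraints, Sync can't land before 4pm — that is slot 4 counting from 1pm — so the schedule must run through at least 4 slots.
4 works (last occupied slot: 4pm): for example Budget -> 3pm; Onboarding -> 3pm; DesignReview -> 2pm; Sync -> 4pm; OffsitePrep -> 2pm; Roadmap -> 1pm; Legal -> 4pm; Standup -> 1pm.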